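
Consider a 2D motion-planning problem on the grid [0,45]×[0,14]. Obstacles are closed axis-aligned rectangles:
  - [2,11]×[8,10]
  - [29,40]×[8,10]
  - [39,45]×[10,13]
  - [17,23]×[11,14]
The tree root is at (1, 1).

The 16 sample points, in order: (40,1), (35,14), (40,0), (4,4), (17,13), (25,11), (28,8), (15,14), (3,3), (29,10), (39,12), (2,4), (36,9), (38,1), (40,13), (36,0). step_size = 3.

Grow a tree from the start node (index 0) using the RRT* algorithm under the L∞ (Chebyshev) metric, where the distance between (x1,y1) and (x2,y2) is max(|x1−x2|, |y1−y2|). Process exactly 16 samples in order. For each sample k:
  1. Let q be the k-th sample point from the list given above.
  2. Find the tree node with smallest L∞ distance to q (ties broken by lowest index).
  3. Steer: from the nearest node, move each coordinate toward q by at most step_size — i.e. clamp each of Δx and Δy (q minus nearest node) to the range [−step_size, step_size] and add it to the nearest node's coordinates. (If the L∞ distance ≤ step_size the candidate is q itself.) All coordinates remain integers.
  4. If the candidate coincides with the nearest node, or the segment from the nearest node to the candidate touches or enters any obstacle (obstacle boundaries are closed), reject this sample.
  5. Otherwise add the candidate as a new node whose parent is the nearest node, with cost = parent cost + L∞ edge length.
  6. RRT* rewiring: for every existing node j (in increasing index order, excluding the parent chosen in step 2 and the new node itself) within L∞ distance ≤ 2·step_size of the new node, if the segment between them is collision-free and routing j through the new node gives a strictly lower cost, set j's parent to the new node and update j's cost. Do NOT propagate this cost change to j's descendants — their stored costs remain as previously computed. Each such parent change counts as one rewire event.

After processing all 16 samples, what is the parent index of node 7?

1. q=(40,1) nearest=0 d=39 new=(4,1) → add node 1 parent=0 cost=3
2. q=(35,14) nearest=1 d=31 new=(7,4) → add node 2 parent=1 cost=6
3. q=(40,0) nearest=2 d=33 new=(10,1) → add node 3 parent=2 cost=9
4. q=(4,4) nearest=0 d=3 new=(4,4) → add node 4 parent=0 cost=3
5. q=(17,13) nearest=2 d=10 new=(10,7) → add node 5 parent=2 cost=9
6. q=(25,11) nearest=3 d=15 new=(13,4) → add node 6 parent=3 cost=12
7. q=(28,8) nearest=6 d=15 new=(16,7) → add node 7 parent=6 cost=15
8. q=(15,14) nearest=5 d=7 new=(13,10) → blocked by [2,11]×[8,10], reject
9. q=(3,3) nearest=4 d=1 new=(3,3) → add node 8 parent=4 cost=4
10. q=(29,10) nearest=7 d=13 new=(19,10) → add node 9 parent=7 cost=18
11. q=(39,12) nearest=9 d=20 new=(22,12) → blocked by [17,23]×[11,14], reject
12. q=(2,4) nearest=8 d=1 new=(2,4) → add node 10 parent=8 cost=5
13. q=(36,9) nearest=9 d=17 new=(22,9) → add node 11 parent=9 cost=21
14. q=(38,1) nearest=11 d=16 new=(25,6) → add node 12 parent=11 cost=24
15. q=(40,13) nearest=12 d=15 new=(28,9) → add node 13 parent=12 cost=27
16. q=(36,0) nearest=13 d=9 new=(31,6) → blocked by [29,40]×[8,10], reject

Parent of node 7: 6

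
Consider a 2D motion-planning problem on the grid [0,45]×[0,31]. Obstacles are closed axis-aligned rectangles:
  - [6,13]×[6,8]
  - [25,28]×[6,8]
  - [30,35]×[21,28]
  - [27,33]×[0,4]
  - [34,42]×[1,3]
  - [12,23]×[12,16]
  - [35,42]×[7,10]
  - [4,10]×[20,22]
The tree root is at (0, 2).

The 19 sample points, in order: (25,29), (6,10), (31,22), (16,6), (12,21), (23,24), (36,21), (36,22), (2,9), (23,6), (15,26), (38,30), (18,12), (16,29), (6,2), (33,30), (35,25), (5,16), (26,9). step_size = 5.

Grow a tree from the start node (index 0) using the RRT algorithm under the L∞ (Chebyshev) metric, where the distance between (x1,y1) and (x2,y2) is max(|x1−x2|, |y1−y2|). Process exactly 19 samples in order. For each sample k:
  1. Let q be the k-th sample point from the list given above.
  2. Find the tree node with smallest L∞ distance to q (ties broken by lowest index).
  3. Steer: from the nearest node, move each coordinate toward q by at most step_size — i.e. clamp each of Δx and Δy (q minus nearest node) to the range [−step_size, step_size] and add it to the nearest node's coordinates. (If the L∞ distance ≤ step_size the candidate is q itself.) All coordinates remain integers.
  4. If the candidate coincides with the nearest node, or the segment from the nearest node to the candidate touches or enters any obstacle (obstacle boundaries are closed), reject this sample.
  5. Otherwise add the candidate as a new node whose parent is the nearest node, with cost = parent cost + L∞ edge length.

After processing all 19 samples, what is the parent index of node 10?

Parent of node 10: 9

1. q=(25,29) nearest=0 d=27 new=(5,7) → add node 1 parent=0 cost=5
2. q=(6,10) nearest=1 d=3 new=(6,10) → add node 2 parent=1 cost=8
3. q=(31,22) nearest=2 d=25 new=(11,15) → add node 3 parent=2 cost=13
4. q=(16,6) nearest=3 d=9 new=(16,10) → blocked by [12,23]×[12,16], reject
5. q=(12,21) nearest=3 d=6 new=(12,20) → add node 4 parent=3 cost=18
6. q=(23,24) nearest=4 d=11 new=(17,24) → add node 5 parent=4 cost=23
7. q=(36,21) nearest=5 d=19 new=(22,21) → add node 6 parent=5 cost=28
8. q=(36,22) nearest=6 d=14 new=(27,22) → add node 7 parent=6 cost=33
9. q=(2,9) nearest=1 d=3 new=(2,9) → add node 8 parent=1 cost=8
10. q=(23,6) nearest=3 d=12 new=(16,10) → blocked by [12,23]×[12,16], reject
11. q=(15,26) nearest=5 d=2 new=(15,26) → add node 9 parent=5 cost=25
12. q=(38,30) nearest=7 d=11 new=(32,27) → blocked by [30,35]×[21,28], reject
13. q=(18,12) nearest=3 d=7 new=(16,12) → blocked by [12,23]×[12,16], reject
14. q=(16,29) nearest=9 d=3 new=(16,29) → add node 10 parent=9 cost=28
15. q=(6,2) nearest=1 d=5 new=(6,2) → add node 11 parent=1 cost=10
16. q=(33,30) nearest=7 d=8 new=(32,27) → blocked by [30,35]×[21,28], reject
17. q=(35,25) nearest=7 d=8 new=(32,25) → blocked by [30,35]×[21,28], reject
18. q=(5,16) nearest=2 d=6 new=(5,15) → add node 12 parent=2 cost=13
19. q=(26,9) nearest=6 d=12 new=(26,16) → add node 13 parent=6 cost=33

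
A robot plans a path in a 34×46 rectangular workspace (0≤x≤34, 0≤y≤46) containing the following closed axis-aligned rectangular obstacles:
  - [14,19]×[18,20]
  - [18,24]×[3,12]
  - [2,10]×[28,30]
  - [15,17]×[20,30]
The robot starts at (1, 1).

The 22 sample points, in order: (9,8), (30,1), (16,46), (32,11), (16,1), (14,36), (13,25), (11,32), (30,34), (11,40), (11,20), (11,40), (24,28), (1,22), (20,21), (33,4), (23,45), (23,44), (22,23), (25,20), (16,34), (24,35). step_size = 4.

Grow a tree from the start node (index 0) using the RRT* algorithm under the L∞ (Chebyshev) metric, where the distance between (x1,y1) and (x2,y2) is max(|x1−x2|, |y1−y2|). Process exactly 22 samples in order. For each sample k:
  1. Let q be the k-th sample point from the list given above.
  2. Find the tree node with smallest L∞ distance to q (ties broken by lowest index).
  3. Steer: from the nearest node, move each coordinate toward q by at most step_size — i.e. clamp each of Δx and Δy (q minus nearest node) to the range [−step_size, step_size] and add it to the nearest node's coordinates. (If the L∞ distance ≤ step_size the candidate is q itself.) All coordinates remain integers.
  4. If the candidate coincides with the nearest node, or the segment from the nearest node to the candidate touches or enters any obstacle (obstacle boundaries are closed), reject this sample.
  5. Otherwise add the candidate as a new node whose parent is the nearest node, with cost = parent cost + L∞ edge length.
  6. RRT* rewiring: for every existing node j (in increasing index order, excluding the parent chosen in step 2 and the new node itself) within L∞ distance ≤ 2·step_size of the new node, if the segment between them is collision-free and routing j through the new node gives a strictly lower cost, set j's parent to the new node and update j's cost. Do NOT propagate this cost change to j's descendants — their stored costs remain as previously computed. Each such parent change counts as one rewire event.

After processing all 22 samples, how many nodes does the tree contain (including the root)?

Node count: 18

1. q=(9,8) nearest=0 d=8 new=(5,5) → add node 1 parent=0 cost=4
2. q=(30,1) nearest=1 d=25 new=(9,1) → add node 2 parent=1 cost=8
3. q=(16,46) nearest=1 d=41 new=(9,9) → add node 3 parent=1 cost=8
4. q=(32,11) nearest=2 d=23 new=(13,5) → add node 4 parent=2 cost=12
5. q=(16,1) nearest=4 d=4 new=(16,1) → add node 5 parent=4 cost=16
6. q=(14,36) nearest=3 d=27 new=(13,13) → add node 6 parent=3 cost=12
7. q=(13,25) nearest=6 d=12 new=(13,17) → add node 7 parent=6 cost=16
8. q=(11,32) nearest=7 d=15 new=(11,21) → add node 8 parent=7 cost=20
9. q=(30,34) nearest=7 d=17 new=(17,21) → blocked by [14,19]×[18,20], reject
10. q=(11,40) nearest=8 d=19 new=(11,25) → add node 9 parent=8 cost=24
11. q=(11,20) nearest=8 d=1 new=(11,20) → add node 10 parent=8 cost=21
12. q=(11,40) nearest=9 d=15 new=(11,29) → add node 11 parent=9 cost=28
13. q=(24,28) nearest=7 d=11 new=(17,21) → blocked by [14,19]×[18,20], reject
14. q=(1,22) nearest=8 d=10 new=(7,22) → add node 12 parent=8 cost=24
15. q=(20,21) nearest=7 d=7 new=(17,21) → blocked by [14,19]×[18,20], reject
16. q=(33,4) nearest=5 d=17 new=(20,4) → blocked by [18,24]×[3,12], reject
17. q=(23,45) nearest=11 d=16 new=(15,33) → add node 13 parent=11 cost=32
18. q=(23,44) nearest=13 d=11 new=(19,37) → add node 14 parent=13 cost=36
19. q=(22,23) nearest=7 d=9 new=(17,21) → blocked by [14,19]×[18,20], reject
20. q=(25,20) nearest=6 d=12 new=(17,17) → add node 15 parent=6 cost=16
21. q=(16,34) nearest=13 d=1 new=(16,34) → add node 16 parent=13 cost=33
22. q=(24,35) nearest=14 d=5 new=(23,35) → add node 17 parent=14 cost=40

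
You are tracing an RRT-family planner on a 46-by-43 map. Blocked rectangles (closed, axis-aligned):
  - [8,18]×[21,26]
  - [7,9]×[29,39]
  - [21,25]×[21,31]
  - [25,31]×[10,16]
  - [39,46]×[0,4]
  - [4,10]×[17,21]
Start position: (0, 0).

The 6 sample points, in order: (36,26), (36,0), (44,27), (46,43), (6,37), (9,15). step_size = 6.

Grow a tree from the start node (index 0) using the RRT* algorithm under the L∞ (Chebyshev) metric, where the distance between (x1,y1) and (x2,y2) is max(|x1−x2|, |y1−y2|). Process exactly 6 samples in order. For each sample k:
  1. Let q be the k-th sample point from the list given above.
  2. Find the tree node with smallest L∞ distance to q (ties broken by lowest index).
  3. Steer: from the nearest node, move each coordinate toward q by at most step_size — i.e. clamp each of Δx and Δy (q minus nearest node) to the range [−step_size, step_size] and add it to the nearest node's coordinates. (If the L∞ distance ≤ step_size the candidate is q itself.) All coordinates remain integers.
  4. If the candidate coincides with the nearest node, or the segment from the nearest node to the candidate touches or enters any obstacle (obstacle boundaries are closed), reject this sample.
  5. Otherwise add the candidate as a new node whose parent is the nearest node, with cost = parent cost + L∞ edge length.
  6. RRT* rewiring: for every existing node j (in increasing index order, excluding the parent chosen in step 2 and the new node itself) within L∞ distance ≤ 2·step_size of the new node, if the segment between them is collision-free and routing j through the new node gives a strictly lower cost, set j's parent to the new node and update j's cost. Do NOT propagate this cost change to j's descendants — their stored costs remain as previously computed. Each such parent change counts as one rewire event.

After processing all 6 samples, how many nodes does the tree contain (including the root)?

Node count: 7

1. q=(36,26) nearest=0 d=36 new=(6,6) → add node 1 parent=0 cost=6
2. q=(36,0) nearest=1 d=30 new=(12,0) → add node 2 parent=1 cost=12
3. q=(44,27) nearest=2 d=32 new=(18,6) → add node 3 parent=2 cost=18
4. q=(46,43) nearest=3 d=37 new=(24,12) → add node 4 parent=3 cost=24
5. q=(6,37) nearest=4 d=25 new=(18,18) → add node 5 parent=4 cost=30
6. q=(9,15) nearest=1 d=9 new=(9,12) → add node 6 parent=1 cost=12; rewire 5→6 (21<30)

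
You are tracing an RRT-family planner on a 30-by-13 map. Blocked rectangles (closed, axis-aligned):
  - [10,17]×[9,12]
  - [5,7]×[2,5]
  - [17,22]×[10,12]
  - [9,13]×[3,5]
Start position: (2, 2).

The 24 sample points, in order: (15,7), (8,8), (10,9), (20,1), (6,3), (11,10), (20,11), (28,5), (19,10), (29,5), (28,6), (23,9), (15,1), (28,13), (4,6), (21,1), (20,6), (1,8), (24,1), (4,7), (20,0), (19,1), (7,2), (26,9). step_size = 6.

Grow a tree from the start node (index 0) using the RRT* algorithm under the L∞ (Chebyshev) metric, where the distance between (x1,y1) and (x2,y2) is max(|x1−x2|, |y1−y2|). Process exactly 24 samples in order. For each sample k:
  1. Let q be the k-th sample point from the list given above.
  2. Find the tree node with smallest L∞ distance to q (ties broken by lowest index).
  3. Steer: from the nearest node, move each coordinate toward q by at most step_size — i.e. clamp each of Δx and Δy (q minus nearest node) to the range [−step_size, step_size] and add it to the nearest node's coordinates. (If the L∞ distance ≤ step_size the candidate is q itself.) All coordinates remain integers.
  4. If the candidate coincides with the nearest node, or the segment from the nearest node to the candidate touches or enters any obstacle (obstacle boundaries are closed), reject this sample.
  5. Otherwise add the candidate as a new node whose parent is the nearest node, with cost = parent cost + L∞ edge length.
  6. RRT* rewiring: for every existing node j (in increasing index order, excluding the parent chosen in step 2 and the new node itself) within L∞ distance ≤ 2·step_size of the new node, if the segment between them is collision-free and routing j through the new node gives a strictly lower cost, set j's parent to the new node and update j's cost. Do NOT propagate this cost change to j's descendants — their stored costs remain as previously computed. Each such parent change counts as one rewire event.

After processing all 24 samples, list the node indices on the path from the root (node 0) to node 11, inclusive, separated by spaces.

Path: 0 1 2 3 5 10 11

1. q=(15,7) nearest=0 d=13 new=(8,7) → blocked by [5,7]×[2,5], reject
2. q=(8,8) nearest=0 d=6 new=(8,8) → blocked by [5,7]×[2,5], reject
3. q=(10,9) nearest=0 d=8 new=(8,8) → blocked by [5,7]×[2,5], reject
4. q=(20,1) nearest=0 d=18 new=(8,1) → add node 1 parent=0 cost=6
5. q=(6,3) nearest=1 d=2 new=(6,3) → blocked by [5,7]×[2,5], reject
6. q=(11,10) nearest=0 d=9 new=(8,8) → blocked by [5,7]×[2,5], reject
7. q=(20,11) nearest=1 d=12 new=(14,7) → blocked by [9,13]×[3,5], reject
8. q=(28,5) nearest=1 d=20 new=(14,5) → blocked by [9,13]×[3,5], reject
9. q=(19,10) nearest=1 d=11 new=(14,7) → blocked by [9,13]×[3,5], reject
10. q=(29,5) nearest=1 d=21 new=(14,5) → blocked by [9,13]×[3,5], reject
11. q=(28,6) nearest=1 d=20 new=(14,6) → blocked by [9,13]×[3,5], reject
12. q=(23,9) nearest=1 d=15 new=(14,7) → blocked by [9,13]×[3,5], reject
13. q=(15,1) nearest=1 d=7 new=(14,1) → add node 2 parent=1 cost=12
14. q=(28,13) nearest=2 d=14 new=(20,7) → add node 3 parent=2 cost=18
15. q=(4,6) nearest=0 d=4 new=(4,6) → add node 4 parent=0 cost=4
16. q=(21,1) nearest=3 d=6 new=(21,1) → add node 5 parent=3 cost=24
17. q=(20,6) nearest=3 d=1 new=(20,6) → add node 6 parent=3 cost=19
18. q=(1,8) nearest=4 d=3 new=(1,8) → add node 7 parent=4 cost=7
19. q=(24,1) nearest=5 d=3 new=(24,1) → add node 8 parent=5 cost=27
20. q=(4,7) nearest=4 d=1 new=(4,7) → add node 9 parent=4 cost=5
21. q=(20,0) nearest=5 d=1 new=(20,0) → add node 10 parent=5 cost=25
22. q=(19,1) nearest=10 d=1 new=(19,1) → add node 11 parent=10 cost=26
23. q=(7,2) nearest=1 d=1 new=(7,2) → blocked by [5,7]×[2,5], reject
24. q=(26,9) nearest=3 d=6 new=(26,9) → add node 12 parent=3 cost=24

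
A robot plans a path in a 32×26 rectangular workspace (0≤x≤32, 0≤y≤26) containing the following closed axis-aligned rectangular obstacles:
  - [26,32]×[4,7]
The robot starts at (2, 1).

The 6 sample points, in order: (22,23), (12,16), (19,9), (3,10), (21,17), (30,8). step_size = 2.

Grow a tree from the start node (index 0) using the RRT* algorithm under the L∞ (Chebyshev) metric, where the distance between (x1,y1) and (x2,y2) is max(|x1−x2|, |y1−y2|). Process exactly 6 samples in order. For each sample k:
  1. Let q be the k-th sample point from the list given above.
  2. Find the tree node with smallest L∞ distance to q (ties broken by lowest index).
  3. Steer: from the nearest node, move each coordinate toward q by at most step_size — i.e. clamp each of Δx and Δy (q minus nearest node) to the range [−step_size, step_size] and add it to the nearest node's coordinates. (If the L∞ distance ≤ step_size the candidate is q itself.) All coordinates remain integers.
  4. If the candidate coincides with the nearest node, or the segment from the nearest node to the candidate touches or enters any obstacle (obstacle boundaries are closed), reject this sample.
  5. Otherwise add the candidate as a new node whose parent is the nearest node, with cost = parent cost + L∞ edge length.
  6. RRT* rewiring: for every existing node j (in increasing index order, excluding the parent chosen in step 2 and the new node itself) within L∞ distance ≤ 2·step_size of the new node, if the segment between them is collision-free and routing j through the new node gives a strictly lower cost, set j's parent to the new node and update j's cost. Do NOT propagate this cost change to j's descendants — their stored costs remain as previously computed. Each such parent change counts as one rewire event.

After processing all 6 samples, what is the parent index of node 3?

1. q=(22,23) nearest=0 d=22 new=(4,3) → add node 1 parent=0 cost=2
2. q=(12,16) nearest=1 d=13 new=(6,5) → add node 2 parent=1 cost=4
3. q=(19,9) nearest=2 d=13 new=(8,7) → add node 3 parent=2 cost=6
4. q=(3,10) nearest=2 d=5 new=(4,7) → add node 4 parent=2 cost=6
5. q=(21,17) nearest=3 d=13 new=(10,9) → add node 5 parent=3 cost=8
6. q=(30,8) nearest=5 d=20 new=(12,8) → add node 6 parent=5 cost=10

Parent of node 3: 2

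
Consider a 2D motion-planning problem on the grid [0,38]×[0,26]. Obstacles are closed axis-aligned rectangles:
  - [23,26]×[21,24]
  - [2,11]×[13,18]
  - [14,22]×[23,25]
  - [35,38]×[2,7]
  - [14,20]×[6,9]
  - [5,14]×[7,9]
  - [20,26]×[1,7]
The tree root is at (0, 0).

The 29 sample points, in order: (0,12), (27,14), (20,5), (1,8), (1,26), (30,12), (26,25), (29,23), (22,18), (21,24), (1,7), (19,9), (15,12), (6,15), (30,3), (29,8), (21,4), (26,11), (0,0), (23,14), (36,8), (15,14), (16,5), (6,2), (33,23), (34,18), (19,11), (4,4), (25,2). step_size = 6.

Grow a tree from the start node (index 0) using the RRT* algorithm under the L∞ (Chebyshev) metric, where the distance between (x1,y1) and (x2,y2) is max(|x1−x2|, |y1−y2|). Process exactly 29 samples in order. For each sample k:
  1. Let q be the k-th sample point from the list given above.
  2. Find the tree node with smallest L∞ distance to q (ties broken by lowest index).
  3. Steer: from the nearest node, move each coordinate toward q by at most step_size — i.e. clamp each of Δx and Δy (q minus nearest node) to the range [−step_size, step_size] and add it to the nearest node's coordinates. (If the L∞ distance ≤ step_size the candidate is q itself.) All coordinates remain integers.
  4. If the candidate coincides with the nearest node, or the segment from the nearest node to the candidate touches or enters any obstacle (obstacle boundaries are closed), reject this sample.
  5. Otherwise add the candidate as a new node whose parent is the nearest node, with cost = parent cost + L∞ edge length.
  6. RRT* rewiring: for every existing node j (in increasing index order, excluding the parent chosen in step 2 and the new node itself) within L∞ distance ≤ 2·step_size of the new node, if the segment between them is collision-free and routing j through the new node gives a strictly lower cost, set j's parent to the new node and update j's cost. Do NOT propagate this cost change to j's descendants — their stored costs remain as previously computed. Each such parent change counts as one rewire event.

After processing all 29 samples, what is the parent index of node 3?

1. q=(0,12) nearest=0 d=12 new=(0,6) → add node 1 parent=0 cost=6
2. q=(27,14) nearest=0 d=27 new=(6,6) → add node 2 parent=0 cost=6
3. q=(20,5) nearest=2 d=14 new=(12,5) → add node 3 parent=2 cost=12
4. q=(1,8) nearest=1 d=2 new=(1,8) → add node 4 parent=1 cost=8
5. q=(1,26) nearest=4 d=18 new=(1,14) → add node 5 parent=4 cost=14
6. q=(30,12) nearest=3 d=18 new=(18,11) → blocked by [14,20]×[6,9], reject
7. q=(26,25) nearest=2 d=20 new=(12,12) → blocked by [5,14]×[7,9], reject
8. q=(29,23) nearest=3 d=18 new=(18,11) → blocked by [14,20]×[6,9], reject
9. q=(22,18) nearest=3 d=13 new=(18,11) → blocked by [14,20]×[6,9], reject
10. q=(21,24) nearest=2 d=18 new=(12,12) → blocked by [5,14]×[7,9], reject
11. q=(1,7) nearest=1 d=1 new=(1,7) → add node 6 parent=1 cost=7
12. q=(19,9) nearest=3 d=7 new=(18,9) → blocked by [14,20]×[6,9], reject
13. q=(15,12) nearest=3 d=7 new=(15,11) → blocked by [14,20]×[6,9], reject
14. q=(6,15) nearest=5 d=5 new=(6,15) → blocked by [2,11]×[13,18], reject
15. q=(30,3) nearest=3 d=18 new=(18,3) → add node 7 parent=3 cost=18
16. q=(29,8) nearest=7 d=11 new=(24,8) → blocked by [20,26]×[1,7], reject
17. q=(21,4) nearest=7 d=3 new=(21,4) → blocked by [20,26]×[1,7], reject
18. q=(26,11) nearest=7 d=8 new=(24,9) → blocked by [20,26]×[1,7], reject
19. q=(0,0) nearest=0 d=0 → coincident, reject
20. q=(23,14) nearest=3 d=11 new=(18,11) → blocked by [14,20]×[6,9], reject
21. q=(36,8) nearest=7 d=18 new=(24,8) → blocked by [20,26]×[1,7], reject
22. q=(15,14) nearest=2 d=9 new=(12,12) → blocked by [5,14]×[7,9], reject
23. q=(16,5) nearest=7 d=2 new=(16,5) → add node 8 parent=7 cost=20
24. q=(6,2) nearest=2 d=4 new=(6,2) → add node 9 parent=2 cost=10
25. q=(33,23) nearest=8 d=18 new=(22,11) → blocked by [14,20]×[6,9], reject
26. q=(34,18) nearest=7 d=16 new=(24,9) → blocked by [20,26]×[1,7], reject
27. q=(19,11) nearest=8 d=6 new=(19,11) → blocked by [14,20]×[6,9], reject
28. q=(4,4) nearest=2 d=2 new=(4,4) → add node 10 parent=2 cost=8
29. q=(25,2) nearest=7 d=7 new=(24,2) → blocked by [20,26]×[1,7], reject

Parent of node 3: 2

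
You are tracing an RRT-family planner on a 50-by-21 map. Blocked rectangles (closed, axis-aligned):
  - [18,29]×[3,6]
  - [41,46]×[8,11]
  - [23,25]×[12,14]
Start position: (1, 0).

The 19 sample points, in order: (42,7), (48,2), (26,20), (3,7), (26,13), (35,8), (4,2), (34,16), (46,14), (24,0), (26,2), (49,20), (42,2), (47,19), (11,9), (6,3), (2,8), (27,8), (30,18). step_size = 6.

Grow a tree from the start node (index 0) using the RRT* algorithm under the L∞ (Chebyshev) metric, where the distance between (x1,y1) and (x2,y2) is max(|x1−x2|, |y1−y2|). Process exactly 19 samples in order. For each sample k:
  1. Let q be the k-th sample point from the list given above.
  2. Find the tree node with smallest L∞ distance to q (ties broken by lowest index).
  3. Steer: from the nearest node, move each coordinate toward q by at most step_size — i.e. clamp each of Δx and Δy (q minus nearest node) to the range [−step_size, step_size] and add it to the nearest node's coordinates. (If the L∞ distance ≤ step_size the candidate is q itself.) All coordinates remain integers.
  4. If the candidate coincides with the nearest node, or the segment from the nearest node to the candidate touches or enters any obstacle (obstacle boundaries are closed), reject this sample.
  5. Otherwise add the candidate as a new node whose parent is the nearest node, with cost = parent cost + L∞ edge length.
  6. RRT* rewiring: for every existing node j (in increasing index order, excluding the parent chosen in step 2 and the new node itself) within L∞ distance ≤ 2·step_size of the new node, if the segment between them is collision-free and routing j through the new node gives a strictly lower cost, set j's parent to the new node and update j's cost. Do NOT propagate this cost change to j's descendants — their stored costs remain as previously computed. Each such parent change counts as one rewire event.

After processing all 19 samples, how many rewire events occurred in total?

Rewire events: 1

1. q=(42,7) nearest=0 d=41 new=(7,6) → add node 1 parent=0 cost=6
2. q=(48,2) nearest=1 d=41 new=(13,2) → add node 2 parent=1 cost=12
3. q=(26,20) nearest=2 d=18 new=(19,8) → add node 3 parent=2 cost=18
4. q=(3,7) nearest=1 d=4 new=(3,7) → add node 4 parent=1 cost=10
5. q=(26,13) nearest=3 d=7 new=(25,13) → blocked by [23,25]×[12,14], reject
6. q=(35,8) nearest=3 d=16 new=(25,8) → add node 5 parent=3 cost=24
7. q=(4,2) nearest=0 d=3 new=(4,2) → add node 6 parent=0 cost=3; rewire 4→6 (8<10)
8. q=(34,16) nearest=5 d=9 new=(31,14) → add node 7 parent=5 cost=30
9. q=(46,14) nearest=7 d=15 new=(37,14) → add node 8 parent=7 cost=36
10. q=(24,0) nearest=3 d=8 new=(24,2) → blocked by [18,29]×[3,6], reject
11. q=(26,2) nearest=5 d=6 new=(26,2) → blocked by [18,29]×[3,6], reject
12. q=(49,20) nearest=8 d=12 new=(43,20) → add node 9 parent=8 cost=42
13. q=(42,2) nearest=7 d=12 new=(37,8) → add node 10 parent=7 cost=36
14. q=(47,19) nearest=9 d=4 new=(47,19) → add node 11 parent=9 cost=46
15. q=(11,9) nearest=1 d=4 new=(11,9) → add node 12 parent=1 cost=10
16. q=(6,3) nearest=6 d=2 new=(6,3) → add node 13 parent=6 cost=5
17. q=(2,8) nearest=4 d=1 new=(2,8) → add node 14 parent=4 cost=9
18. q=(27,8) nearest=5 d=2 new=(27,8) → add node 15 parent=5 cost=26
19. q=(30,18) nearest=7 d=4 new=(30,18) → add node 16 parent=7 cost=34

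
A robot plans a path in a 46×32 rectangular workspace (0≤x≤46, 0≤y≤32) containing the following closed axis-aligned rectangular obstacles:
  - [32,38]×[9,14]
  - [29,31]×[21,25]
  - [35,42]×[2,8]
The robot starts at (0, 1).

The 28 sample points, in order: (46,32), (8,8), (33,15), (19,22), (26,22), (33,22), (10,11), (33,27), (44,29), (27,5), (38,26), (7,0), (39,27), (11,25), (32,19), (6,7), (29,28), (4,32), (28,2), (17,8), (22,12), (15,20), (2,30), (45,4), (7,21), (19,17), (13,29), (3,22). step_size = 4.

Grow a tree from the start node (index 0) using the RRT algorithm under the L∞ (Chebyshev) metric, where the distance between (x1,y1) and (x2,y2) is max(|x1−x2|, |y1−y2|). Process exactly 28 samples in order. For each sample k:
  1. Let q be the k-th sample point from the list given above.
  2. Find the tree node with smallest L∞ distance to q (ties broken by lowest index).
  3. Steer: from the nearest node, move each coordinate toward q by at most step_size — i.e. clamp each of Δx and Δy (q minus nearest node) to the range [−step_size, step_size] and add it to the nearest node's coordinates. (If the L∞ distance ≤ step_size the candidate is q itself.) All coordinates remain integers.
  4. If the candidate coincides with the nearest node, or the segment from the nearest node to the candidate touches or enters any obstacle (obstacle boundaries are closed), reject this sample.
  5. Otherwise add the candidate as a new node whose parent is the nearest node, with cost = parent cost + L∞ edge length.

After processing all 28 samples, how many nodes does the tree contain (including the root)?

1. q=(46,32) nearest=0 d=46 new=(4,5) → add node 1 parent=0 cost=4
2. q=(8,8) nearest=1 d=4 new=(8,8) → add node 2 parent=1 cost=8
3. q=(33,15) nearest=2 d=25 new=(12,12) → add node 3 parent=2 cost=12
4. q=(19,22) nearest=3 d=10 new=(16,16) → add node 4 parent=3 cost=16
5. q=(26,22) nearest=4 d=10 new=(20,20) → add node 5 parent=4 cost=20
6. q=(33,22) nearest=5 d=13 new=(24,22) → add node 6 parent=5 cost=24
7. q=(10,11) nearest=3 d=2 new=(10,11) → add node 7 parent=3 cost=14
8. q=(33,27) nearest=6 d=9 new=(28,26) → add node 8 parent=6 cost=28
9. q=(44,29) nearest=8 d=16 new=(32,29) → add node 9 parent=8 cost=32
10. q=(27,5) nearest=4 d=11 new=(20,12) → add node 10 parent=4 cost=20
11. q=(38,26) nearest=9 d=6 new=(36,26) → add node 11 parent=9 cost=36
12. q=(7,0) nearest=1 d=5 new=(7,1) → add node 12 parent=1 cost=8
13. q=(39,27) nearest=11 d=3 new=(39,27) → add node 13 parent=11 cost=39
14. q=(11,25) nearest=4 d=9 new=(12,20) → add node 14 parent=4 cost=20
15. q=(32,19) nearest=8 d=7 new=(32,22) → blocked by [29,31]×[21,25], reject
16. q=(6,7) nearest=1 d=2 new=(6,7) → add node 15 parent=1 cost=6
17. q=(29,28) nearest=8 d=2 new=(29,28) → add node 16 parent=8 cost=30
18. q=(4,32) nearest=14 d=12 new=(8,24) → add node 17 parent=14 cost=24
19. q=(28,2) nearest=10 d=10 new=(24,8) → add node 18 parent=10 cost=24
20. q=(17,8) nearest=10 d=4 new=(17,8) → add node 19 parent=10 cost=24
21. q=(22,12) nearest=10 d=2 new=(22,12) → add node 20 parent=10 cost=22
22. q=(15,20) nearest=14 d=3 new=(15,20) → add node 21 parent=14 cost=23
23. q=(2,30) nearest=17 d=6 new=(4,28) → add node 22 parent=17 cost=28
24. q=(45,4) nearest=6 d=21 new=(28,18) → add node 23 parent=6 cost=28
25. q=(7,21) nearest=17 d=3 new=(7,21) → add node 24 parent=17 cost=27
26. q=(19,17) nearest=4 d=3 new=(19,17) → add node 25 parent=4 cost=19
27. q=(13,29) nearest=17 d=5 new=(12,28) → add node 26 parent=17 cost=28
28. q=(3,22) nearest=24 d=4 new=(3,22) → add node 27 parent=24 cost=31

Node count: 28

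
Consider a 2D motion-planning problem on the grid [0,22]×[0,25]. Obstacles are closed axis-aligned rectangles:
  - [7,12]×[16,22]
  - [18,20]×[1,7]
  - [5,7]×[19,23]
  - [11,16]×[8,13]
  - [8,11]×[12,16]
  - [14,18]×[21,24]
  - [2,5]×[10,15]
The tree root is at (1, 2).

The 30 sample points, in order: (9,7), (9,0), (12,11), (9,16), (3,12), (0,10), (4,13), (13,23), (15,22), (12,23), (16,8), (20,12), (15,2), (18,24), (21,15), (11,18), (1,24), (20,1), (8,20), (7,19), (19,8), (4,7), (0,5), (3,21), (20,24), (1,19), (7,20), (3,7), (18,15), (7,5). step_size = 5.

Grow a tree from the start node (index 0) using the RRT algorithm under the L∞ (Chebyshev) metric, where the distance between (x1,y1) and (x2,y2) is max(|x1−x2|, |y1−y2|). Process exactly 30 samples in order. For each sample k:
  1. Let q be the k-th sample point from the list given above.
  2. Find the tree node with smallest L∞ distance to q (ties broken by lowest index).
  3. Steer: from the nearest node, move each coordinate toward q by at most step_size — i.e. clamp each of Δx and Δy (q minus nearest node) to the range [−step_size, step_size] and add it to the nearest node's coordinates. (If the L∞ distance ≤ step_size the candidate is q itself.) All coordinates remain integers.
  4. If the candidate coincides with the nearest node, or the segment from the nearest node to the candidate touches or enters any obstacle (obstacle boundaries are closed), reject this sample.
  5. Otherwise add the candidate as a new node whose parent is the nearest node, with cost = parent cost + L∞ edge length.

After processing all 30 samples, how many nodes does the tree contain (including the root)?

Node count: 16

1. q=(9,7) nearest=0 d=8 new=(6,7) → add node 1 parent=0 cost=5
2. q=(9,0) nearest=1 d=7 new=(9,2) → add node 2 parent=1 cost=10
3. q=(12,11) nearest=1 d=6 new=(11,11) → blocked by [11,16]×[8,13], reject
4. q=(9,16) nearest=1 d=9 new=(9,12) → blocked by [8,11]×[12,16], reject
5. q=(3,12) nearest=1 d=5 new=(3,12) → blocked by [2,5]×[10,15], reject
6. q=(0,10) nearest=1 d=6 new=(1,10) → add node 3 parent=1 cost=10
7. q=(4,13) nearest=3 d=3 new=(4,13) → blocked by [2,5]×[10,15], reject
8. q=(13,23) nearest=3 d=13 new=(6,15) → blocked by [2,5]×[10,15], reject
9. q=(15,22) nearest=3 d=14 new=(6,15) → blocked by [2,5]×[10,15], reject
10. q=(12,23) nearest=3 d=13 new=(6,15) → blocked by [2,5]×[10,15], reject
11. q=(16,8) nearest=2 d=7 new=(14,7) → add node 4 parent=2 cost=15
12. q=(20,12) nearest=4 d=6 new=(19,12) → blocked by [11,16]×[8,13], reject
13. q=(15,2) nearest=4 d=5 new=(15,2) → add node 5 parent=4 cost=20
14. q=(18,24) nearest=1 d=17 new=(11,12) → blocked by [11,16]×[8,13], reject
15. q=(21,15) nearest=4 d=8 new=(19,12) → blocked by [11,16]×[8,13], reject
16. q=(11,18) nearest=3 d=10 new=(6,15) → blocked by [2,5]×[10,15], reject
17. q=(1,24) nearest=3 d=14 new=(1,15) → add node 6 parent=3 cost=15
18. q=(20,1) nearest=5 d=5 new=(20,1) → blocked by [18,20]×[1,7], reject
19. q=(8,20) nearest=6 d=7 new=(6,20) → blocked by [5,7]×[19,23], reject
20. q=(7,19) nearest=6 d=6 new=(6,19) → blocked by [5,7]×[19,23], reject
21. q=(19,8) nearest=4 d=5 new=(19,8) → add node 7 parent=4 cost=20
22. q=(4,7) nearest=1 d=2 new=(4,7) → add node 8 parent=1 cost=7
23. q=(0,5) nearest=0 d=3 new=(0,5) → add node 9 parent=0 cost=3
24. q=(3,21) nearest=6 d=6 new=(3,20) → add node 10 parent=6 cost=20
25. q=(20,24) nearest=7 d=16 new=(20,13) → add node 11 parent=7 cost=25
26. q=(1,19) nearest=10 d=2 new=(1,19) → add node 12 parent=10 cost=22
27. q=(7,20) nearest=10 d=4 new=(7,20) → blocked by [7,12]×[16,22], reject
28. q=(3,7) nearest=8 d=1 new=(3,7) → add node 13 parent=8 cost=8
29. q=(18,15) nearest=11 d=2 new=(18,15) → add node 14 parent=11 cost=27
30. q=(7,5) nearest=1 d=2 new=(7,5) → add node 15 parent=1 cost=7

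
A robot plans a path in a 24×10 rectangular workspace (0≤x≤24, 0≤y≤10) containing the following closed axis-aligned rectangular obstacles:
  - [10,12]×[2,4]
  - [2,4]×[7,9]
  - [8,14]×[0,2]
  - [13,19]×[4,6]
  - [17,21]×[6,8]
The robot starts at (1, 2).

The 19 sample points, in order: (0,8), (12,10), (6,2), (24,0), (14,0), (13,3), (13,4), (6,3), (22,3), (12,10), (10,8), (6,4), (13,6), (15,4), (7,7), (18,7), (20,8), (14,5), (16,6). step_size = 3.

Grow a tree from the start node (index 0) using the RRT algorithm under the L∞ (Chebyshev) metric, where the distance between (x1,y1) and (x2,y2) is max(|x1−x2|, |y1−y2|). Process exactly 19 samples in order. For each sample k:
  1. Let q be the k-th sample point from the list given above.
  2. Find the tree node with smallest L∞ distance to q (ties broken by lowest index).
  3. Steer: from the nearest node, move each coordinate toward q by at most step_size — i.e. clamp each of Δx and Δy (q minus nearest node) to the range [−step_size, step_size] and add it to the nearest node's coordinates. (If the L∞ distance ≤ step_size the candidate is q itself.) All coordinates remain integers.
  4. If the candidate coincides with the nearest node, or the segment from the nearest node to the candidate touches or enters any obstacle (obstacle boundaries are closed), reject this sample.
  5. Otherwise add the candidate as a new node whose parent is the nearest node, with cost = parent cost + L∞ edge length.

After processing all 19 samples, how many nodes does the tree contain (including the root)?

1. q=(0,8) nearest=0 d=6 new=(0,5) → add node 1 parent=0 cost=3
2. q=(12,10) nearest=0 d=11 new=(4,5) → add node 2 parent=0 cost=3
3. q=(6,2) nearest=2 d=3 new=(6,2) → add node 3 parent=2 cost=6
4. q=(24,0) nearest=3 d=18 new=(9,0) → blocked by [8,14]×[0,2], reject
5. q=(14,0) nearest=3 d=8 new=(9,0) → blocked by [8,14]×[0,2], reject
6. q=(13,3) nearest=3 d=7 new=(9,3) → add node 4 parent=3 cost=9
7. q=(13,4) nearest=4 d=4 new=(12,4) → blocked by [10,12]×[2,4], reject
8. q=(6,3) nearest=3 d=1 new=(6,3) → add node 5 parent=3 cost=7
9. q=(22,3) nearest=4 d=13 new=(12,3) → blocked by [10,12]×[2,4], reject
10. q=(12,10) nearest=4 d=7 new=(12,6) → blocked by [10,12]×[2,4], reject
11. q=(10,8) nearest=4 d=5 new=(10,6) → add node 6 parent=4 cost=12
12. q=(6,4) nearest=5 d=1 new=(6,4) → add node 7 parent=5 cost=8
13. q=(13,6) nearest=6 d=3 new=(13,6) → blocked by [13,19]×[4,6], reject
14. q=(15,4) nearest=6 d=5 new=(13,4) → blocked by [13,19]×[4,6], reject
15. q=(7,7) nearest=2 d=3 new=(7,7) → add node 8 parent=2 cost=6
16. q=(18,7) nearest=6 d=8 new=(13,7) → add node 9 parent=6 cost=15
17. q=(20,8) nearest=9 d=7 new=(16,8) → add node 10 parent=9 cost=18
18. q=(14,5) nearest=9 d=2 new=(14,5) → blocked by [13,19]×[4,6], reject
19. q=(16,6) nearest=10 d=2 new=(16,6) → blocked by [13,19]×[4,6], reject

Node count: 11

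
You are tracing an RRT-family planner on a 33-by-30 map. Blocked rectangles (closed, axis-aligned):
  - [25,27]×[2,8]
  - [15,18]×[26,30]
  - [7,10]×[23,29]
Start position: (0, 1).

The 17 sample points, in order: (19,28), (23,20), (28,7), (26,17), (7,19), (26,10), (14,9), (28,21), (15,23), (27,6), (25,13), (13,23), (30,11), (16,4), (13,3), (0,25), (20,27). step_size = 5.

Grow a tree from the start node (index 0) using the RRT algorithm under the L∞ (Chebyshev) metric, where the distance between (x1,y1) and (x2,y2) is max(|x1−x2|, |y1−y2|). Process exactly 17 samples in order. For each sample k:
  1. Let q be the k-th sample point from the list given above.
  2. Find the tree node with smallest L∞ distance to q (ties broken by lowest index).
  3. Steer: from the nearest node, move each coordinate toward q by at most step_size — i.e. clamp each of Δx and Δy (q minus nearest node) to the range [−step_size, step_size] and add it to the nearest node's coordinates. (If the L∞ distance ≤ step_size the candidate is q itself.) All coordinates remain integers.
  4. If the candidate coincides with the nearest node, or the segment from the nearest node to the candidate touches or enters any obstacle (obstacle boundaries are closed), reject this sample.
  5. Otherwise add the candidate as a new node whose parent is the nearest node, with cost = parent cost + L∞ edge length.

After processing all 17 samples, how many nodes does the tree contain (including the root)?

Node count: 16

1. q=(19,28) nearest=0 d=27 new=(5,6) → add node 1 parent=0 cost=5
2. q=(23,20) nearest=1 d=18 new=(10,11) → add node 2 parent=1 cost=10
3. q=(28,7) nearest=2 d=18 new=(15,7) → add node 3 parent=2 cost=15
4. q=(26,17) nearest=3 d=11 new=(20,12) → add node 4 parent=3 cost=20
5. q=(7,19) nearest=2 d=8 new=(7,16) → add node 5 parent=2 cost=15
6. q=(26,10) nearest=4 d=6 new=(25,10) → add node 6 parent=4 cost=25
7. q=(14,9) nearest=3 d=2 new=(14,9) → add node 7 parent=3 cost=17
8. q=(28,21) nearest=4 d=9 new=(25,17) → add node 8 parent=4 cost=25
9. q=(15,23) nearest=5 d=8 new=(12,21) → add node 9 parent=5 cost=20
10. q=(27,6) nearest=6 d=4 new=(27,6) → blocked by [25,27]×[2,8], reject
11. q=(25,13) nearest=6 d=3 new=(25,13) → add node 10 parent=6 cost=28
12. q=(13,23) nearest=9 d=2 new=(13,23) → add node 11 parent=9 cost=22
13. q=(30,11) nearest=6 d=5 new=(30,11) → add node 12 parent=6 cost=30
14. q=(16,4) nearest=3 d=3 new=(16,4) → add node 13 parent=3 cost=18
15. q=(13,3) nearest=13 d=3 new=(13,3) → add node 14 parent=13 cost=21
16. q=(0,25) nearest=5 d=9 new=(2,21) → add node 15 parent=5 cost=20
17. q=(20,27) nearest=11 d=7 new=(18,27) → blocked by [15,18]×[26,30], reject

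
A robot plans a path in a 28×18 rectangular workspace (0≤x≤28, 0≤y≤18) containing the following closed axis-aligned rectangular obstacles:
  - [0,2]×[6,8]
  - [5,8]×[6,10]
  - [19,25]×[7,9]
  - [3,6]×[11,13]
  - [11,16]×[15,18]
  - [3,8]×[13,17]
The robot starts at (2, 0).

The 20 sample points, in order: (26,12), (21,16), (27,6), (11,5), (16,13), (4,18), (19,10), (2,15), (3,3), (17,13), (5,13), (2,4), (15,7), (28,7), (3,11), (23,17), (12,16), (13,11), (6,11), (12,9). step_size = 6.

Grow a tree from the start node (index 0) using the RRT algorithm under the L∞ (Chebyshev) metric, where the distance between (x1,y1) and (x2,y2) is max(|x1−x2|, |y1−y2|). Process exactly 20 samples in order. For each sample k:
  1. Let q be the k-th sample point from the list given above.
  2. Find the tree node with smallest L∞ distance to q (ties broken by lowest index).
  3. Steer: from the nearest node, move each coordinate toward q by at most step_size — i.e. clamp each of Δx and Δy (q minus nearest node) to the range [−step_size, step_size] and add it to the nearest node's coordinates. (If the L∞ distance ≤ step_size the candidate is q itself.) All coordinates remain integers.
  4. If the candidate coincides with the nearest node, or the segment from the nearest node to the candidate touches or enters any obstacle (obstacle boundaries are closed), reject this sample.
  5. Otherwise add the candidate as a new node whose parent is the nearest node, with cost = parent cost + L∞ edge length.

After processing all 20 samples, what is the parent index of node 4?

1. q=(26,12) nearest=0 d=24 new=(8,6) → blocked by [5,8]×[6,10], reject
2. q=(21,16) nearest=0 d=19 new=(8,6) → blocked by [5,8]×[6,10], reject
3. q=(27,6) nearest=0 d=25 new=(8,6) → blocked by [5,8]×[6,10], reject
4. q=(11,5) nearest=0 d=9 new=(8,5) → add node 1 parent=0 cost=6
5. q=(16,13) nearest=1 d=8 new=(14,11) → add node 2 parent=1 cost=12
6. q=(4,18) nearest=2 d=10 new=(8,17) → blocked by [3,8]×[13,17], reject
7. q=(19,10) nearest=2 d=5 new=(19,10) → add node 3 parent=2 cost=17
8. q=(2,15) nearest=1 d=10 new=(2,11) → blocked by [5,8]×[6,10], reject
9. q=(3,3) nearest=0 d=3 new=(3,3) → add node 4 parent=0 cost=3
10. q=(17,13) nearest=2 d=3 new=(17,13) → add node 5 parent=2 cost=15
11. q=(5,13) nearest=1 d=8 new=(5,11) → blocked by [5,8]×[6,10], reject
12. q=(2,4) nearest=4 d=1 new=(2,4) → add node 6 parent=4 cost=4
13. q=(15,7) nearest=2 d=4 new=(15,7) → add node 7 parent=2 cost=16
14. q=(28,7) nearest=3 d=9 new=(25,7) → blocked by [19,25]×[7,9], reject
15. q=(3,11) nearest=1 d=6 new=(3,11) → blocked by [5,8]×[6,10], reject
16. q=(23,17) nearest=5 d=6 new=(23,17) → add node 8 parent=5 cost=21
17. q=(12,16) nearest=2 d=5 new=(12,16) → blocked by [11,16]×[15,18], reject
18. q=(13,11) nearest=2 d=1 new=(13,11) → add node 9 parent=2 cost=13
19. q=(6,11) nearest=1 d=6 new=(6,11) → blocked by [5,8]×[6,10], reject
20. q=(12,9) nearest=2 d=2 new=(12,9) → add node 10 parent=2 cost=14

Parent of node 4: 0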